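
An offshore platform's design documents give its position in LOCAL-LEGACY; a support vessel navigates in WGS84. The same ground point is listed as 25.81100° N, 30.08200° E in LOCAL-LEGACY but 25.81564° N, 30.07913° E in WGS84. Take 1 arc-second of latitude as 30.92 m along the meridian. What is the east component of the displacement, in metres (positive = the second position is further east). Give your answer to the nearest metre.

Δφ = 25.81564° − 25.81100° = +0.00464°; Δλ = 30.07913° − 30.08200° = -0.00287°.
1° of latitude = 3600 × 30.92 = 111312 m.
ΔN = Δφ × 111312 = 516.5 m; ΔE = Δλ × 111312 × cos(25.81100°) = -0.00287 × 111312 × 0.900235 = -287.6 m.

ΔE = -288 m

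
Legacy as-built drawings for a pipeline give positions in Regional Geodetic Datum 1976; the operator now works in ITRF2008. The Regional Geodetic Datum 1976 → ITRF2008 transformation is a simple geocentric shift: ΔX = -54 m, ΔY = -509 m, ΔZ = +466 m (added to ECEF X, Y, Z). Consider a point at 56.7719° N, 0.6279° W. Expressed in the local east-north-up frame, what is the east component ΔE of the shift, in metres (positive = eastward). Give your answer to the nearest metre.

ΔE = -510 m

The local east axis at (φ, λ) is (−sin λ, cos λ, 0), so ΔE = −sin(-0.6279°)·(-54) + cos(-0.6279°)·(-509) = -509.56 m.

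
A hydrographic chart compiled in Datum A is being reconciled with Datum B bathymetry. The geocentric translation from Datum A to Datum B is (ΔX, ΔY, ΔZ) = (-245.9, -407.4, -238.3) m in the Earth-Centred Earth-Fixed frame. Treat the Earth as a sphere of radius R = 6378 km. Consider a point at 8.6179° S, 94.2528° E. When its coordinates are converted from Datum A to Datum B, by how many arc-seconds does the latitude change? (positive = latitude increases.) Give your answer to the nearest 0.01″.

Δφ = -9.50″

sin φ = -0.149844, cos φ = 0.988710, sin λ = 0.997247, cos λ = -0.074157.
North component: ΔN = −sin φ cos λ·ΔX − sin φ sin λ·ΔY + cos φ·ΔZ = −(-0.149844)(-0.074157)(-245.9) − (-0.149844)(0.997247)(-407.4) + (0.988710)(-238.3) = -293.76 m.
1° of latitude spans πR/180 = 111317 m, so Δφ = -293.76 / 111317 × 3600 = -9.500″.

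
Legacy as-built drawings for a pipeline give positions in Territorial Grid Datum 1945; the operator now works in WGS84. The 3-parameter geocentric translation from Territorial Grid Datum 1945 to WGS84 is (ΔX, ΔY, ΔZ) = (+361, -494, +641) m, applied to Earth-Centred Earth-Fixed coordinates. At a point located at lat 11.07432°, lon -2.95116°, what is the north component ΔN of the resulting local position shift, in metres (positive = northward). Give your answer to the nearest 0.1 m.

ΔN = 554.9 m

At φ = 11.07432°, λ = -2.95116°: sin φ = 0.192082, cos φ = 0.981379, sin λ = -0.051485, cos λ = 0.998674.
ΔN = −sin φ cos λ·ΔX − sin φ sin λ·ΔY + cos φ·ΔZ = −(0.192082)(0.998674)(361) − (0.192082)(-0.051485)(-494) + (0.981379)(641) = 554.93 m.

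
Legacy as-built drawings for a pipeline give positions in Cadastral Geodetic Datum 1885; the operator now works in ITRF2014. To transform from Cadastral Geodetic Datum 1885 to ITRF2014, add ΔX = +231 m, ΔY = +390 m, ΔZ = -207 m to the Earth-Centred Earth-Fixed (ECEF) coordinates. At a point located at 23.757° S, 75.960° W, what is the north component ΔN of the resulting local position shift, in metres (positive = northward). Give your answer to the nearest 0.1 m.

At φ = -23.757°, λ = -75.960°: sin φ = -0.402859, cos φ = 0.915262, sin λ = -0.970127, cos λ = 0.242599.
ΔN = −sin φ cos λ·ΔX − sin φ sin λ·ΔY + cos φ·ΔZ = −(-0.402859)(0.242599)(231) − (-0.402859)(-0.970127)(390) + (0.915262)(-207) = -319.30 m.

ΔN = -319.3 m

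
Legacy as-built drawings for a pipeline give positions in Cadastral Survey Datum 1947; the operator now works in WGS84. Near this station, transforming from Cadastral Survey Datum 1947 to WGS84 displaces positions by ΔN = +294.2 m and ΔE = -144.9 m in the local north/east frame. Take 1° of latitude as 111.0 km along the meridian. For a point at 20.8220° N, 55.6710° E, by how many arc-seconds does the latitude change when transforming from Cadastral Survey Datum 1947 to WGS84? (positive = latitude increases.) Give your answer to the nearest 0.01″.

1° of latitude = 111.0 km, so Δφ = 294.2 / 111000 = 0.0026505° = 9.542″.

Δφ = 9.54″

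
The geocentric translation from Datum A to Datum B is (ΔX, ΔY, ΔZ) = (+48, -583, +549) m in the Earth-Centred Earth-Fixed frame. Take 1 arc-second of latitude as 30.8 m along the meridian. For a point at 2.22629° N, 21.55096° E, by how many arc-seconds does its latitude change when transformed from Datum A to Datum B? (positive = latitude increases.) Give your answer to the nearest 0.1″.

sin φ = 0.038846, cos φ = 0.999245, sin λ = 0.367329, cos λ = 0.930091.
North component: ΔN = −sin φ cos λ·ΔX − sin φ sin λ·ΔY + cos φ·ΔZ = −(0.038846)(0.930091)(48) − (0.038846)(0.367329)(-583) + (0.999245)(549) = 555.17 m.
1° of latitude spans 3600 × 30.80 = 110880 m, so Δφ = 555.17 / 110880 × 3600 = 18.025″.

Δφ = 18.0″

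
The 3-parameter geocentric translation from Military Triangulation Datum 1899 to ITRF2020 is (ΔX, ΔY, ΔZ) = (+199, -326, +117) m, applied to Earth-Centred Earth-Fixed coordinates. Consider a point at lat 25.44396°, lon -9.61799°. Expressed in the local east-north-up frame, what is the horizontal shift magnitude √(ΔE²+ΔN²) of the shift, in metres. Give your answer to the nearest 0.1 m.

288.2 m

The local east axis at (φ, λ) is (−sin λ, cos λ, 0), so ΔE = −sin(-9.61799°)·199 + cos(-9.61799°)·(-326) = -288.17 m.
The local north axis is (−sin φ cos λ, −sin φ sin λ, cos φ), giving ΔN = -84.294 − 23.401 + 105.652 = -2.04 m.
Horizontal magnitude = √(ΔE² + ΔN²) = √((-288.17)² + (-2.04)²) = 288.18 m.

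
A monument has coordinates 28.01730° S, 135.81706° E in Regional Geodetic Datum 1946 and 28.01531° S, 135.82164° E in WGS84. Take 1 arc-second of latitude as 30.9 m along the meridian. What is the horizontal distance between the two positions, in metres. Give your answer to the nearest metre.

501 m

Δφ = -28.01531° − -28.01730° = +0.00199°; Δλ = 135.82164° − 135.81706° = +0.00458°.
1° of latitude = 3600 × 30.90 = 111240 m.
ΔN = Δφ × 111240 = 221.4 m; ΔE = Δλ × 111240 × cos(-28.01730°) = +0.00458 × 111240 × 0.882806 = 449.8 m.
Distance = √(ΔE² + ΔN²) = √(449.8² + 221.4²) = 501.3 m.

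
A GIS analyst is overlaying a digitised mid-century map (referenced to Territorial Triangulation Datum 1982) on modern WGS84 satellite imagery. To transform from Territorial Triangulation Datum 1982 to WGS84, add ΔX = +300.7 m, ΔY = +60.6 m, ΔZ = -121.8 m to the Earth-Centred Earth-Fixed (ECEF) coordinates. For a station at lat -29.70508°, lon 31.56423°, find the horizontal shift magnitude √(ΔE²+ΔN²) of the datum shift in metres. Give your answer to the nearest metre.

The local east axis at (φ, λ) is (−sin λ, cos λ, 0), so ΔE = −sin(31.56423°)·300.7 + cos(31.56423°)·60.6 = -105.77 m.
The local north axis is (−sin φ cos λ, −sin φ sin λ, cos φ), giving ΔN = 126.962 + 15.719 − 105.794 = 36.89 m.
Horizontal magnitude = √(ΔE² + ΔN²) = √((-105.77)² + 36.89²) = 112.02 m.

112 m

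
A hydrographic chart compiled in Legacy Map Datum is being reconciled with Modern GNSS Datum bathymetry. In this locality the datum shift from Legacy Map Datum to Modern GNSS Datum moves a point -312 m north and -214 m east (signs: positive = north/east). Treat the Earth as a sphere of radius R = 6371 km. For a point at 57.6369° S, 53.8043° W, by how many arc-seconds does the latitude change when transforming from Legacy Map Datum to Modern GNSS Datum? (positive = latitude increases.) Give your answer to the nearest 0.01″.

Δφ = -10.10″

On a sphere of radius R, 1 rad of latitude = R, so Δφ = ΔN / R = -312.0 / 6371000 = -4.8972e-05 rad = -10.101″.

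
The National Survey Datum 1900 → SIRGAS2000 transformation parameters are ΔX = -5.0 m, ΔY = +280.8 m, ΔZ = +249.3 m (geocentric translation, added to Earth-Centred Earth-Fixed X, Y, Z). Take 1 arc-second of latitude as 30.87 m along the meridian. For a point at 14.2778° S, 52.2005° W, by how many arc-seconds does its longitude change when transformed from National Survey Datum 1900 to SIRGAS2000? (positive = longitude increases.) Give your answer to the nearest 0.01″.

sin φ = -0.246624, cos φ = 0.969111, sin λ = -0.790160, cos λ = 0.612900.
East component: ΔE = −sin λ·ΔX + cos λ·ΔY = −(-0.790160)(-5.0) + (0.612900)(280.8) = 168.15 m.
1° of latitude spans 3600 × 30.87 = 111132 m; at latitude φ, 1° of longitude spans that × cos φ = 107699.3 m, so Δλ = 168.15 / 107699.3 × 3600 = 5.621″.

Δλ = 5.62″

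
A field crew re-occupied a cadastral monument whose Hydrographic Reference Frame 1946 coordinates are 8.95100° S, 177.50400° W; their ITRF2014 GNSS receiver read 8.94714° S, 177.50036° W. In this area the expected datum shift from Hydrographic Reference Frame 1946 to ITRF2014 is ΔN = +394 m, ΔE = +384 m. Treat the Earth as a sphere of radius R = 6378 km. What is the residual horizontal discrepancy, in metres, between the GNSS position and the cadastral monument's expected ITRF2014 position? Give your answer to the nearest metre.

Observed coordinate differences: Δφ = +0.00386°, Δλ = +0.00364°.
Converting to metres (1° lat = 111317 m, cos φ = 0.987822): observed ΔN = 429.7 m, observed ΔE = 400.3 m.
Subtracting the expected shift leaves a residual of 429.7 − (394) = 35.7 m north and 400.3 − (384) = 16.3 m east.
Residual distance = √(35.7² + 16.3²) = 39.2 m.

39 m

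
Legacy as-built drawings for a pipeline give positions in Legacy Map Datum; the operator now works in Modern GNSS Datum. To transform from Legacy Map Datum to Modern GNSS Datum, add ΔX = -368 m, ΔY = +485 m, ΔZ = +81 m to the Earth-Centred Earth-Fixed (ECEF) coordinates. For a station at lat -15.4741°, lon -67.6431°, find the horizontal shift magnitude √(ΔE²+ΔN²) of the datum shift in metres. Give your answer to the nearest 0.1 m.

At φ = -15.4741°, λ = -67.6431°: sin φ = -0.266803, cos φ = 0.963751, sin λ = -0.924832, cos λ = 0.380375.
ΔE = −sin λ·ΔX + cos λ·ΔY = −(-0.924832)·(-368) + (0.380375)·(485) = -155.86 m.
ΔN = −sin φ cos λ·ΔX − sin φ sin λ·ΔY + cos φ·ΔZ = −(-0.266803)(0.380375)(-368) − (-0.266803)(-0.924832)(485) + (0.963751)(81) = -78.96 m.
Horizontal magnitude = √(ΔE² + ΔN²) = √((-155.86)² + (-78.96)²) = 174.71 m.

174.7 m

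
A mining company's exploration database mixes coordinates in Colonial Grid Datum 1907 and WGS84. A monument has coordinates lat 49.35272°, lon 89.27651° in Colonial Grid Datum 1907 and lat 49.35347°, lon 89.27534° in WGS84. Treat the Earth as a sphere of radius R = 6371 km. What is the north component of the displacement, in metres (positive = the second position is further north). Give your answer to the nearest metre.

Δφ = 49.35347° − 49.35272° = +0.00075°; Δλ = 89.27534° − 89.27651° = -0.00117°.
1° along a meridian = πR/180 = 111195 m.
ΔN = Δφ × 111195 = 83.4 m; ΔE = Δλ × 111195 × cos(49.35272°) = -0.00117 × 111195 × 0.651401 = -84.7 m.

ΔN = 83 m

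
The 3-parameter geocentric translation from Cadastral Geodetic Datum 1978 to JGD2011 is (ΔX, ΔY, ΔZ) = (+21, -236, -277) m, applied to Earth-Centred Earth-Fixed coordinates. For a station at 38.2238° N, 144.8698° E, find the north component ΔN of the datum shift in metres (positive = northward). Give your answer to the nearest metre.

ΔN = -123 m

At φ = 38.2238°, λ = 144.8698°: sin φ = 0.618735, cos φ = 0.785600, sin λ = 0.575436, cos λ = -0.817847.
ΔN = −sin φ cos λ·ΔX − sin φ sin λ·ΔY + cos φ·ΔZ = −(0.618735)(-0.817847)(21) − (0.618735)(0.575436)(-236) + (0.785600)(-277) = -122.96 m.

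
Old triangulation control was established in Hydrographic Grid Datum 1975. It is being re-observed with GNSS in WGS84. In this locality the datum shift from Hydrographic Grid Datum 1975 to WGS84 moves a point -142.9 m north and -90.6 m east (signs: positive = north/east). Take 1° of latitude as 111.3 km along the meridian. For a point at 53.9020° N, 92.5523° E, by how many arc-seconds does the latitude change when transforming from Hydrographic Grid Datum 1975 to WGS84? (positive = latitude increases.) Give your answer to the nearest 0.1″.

1° of latitude = 111.3 km, so Δφ = -142.9 / 111300 = -0.0012839° = -4.622″.

Δφ = -4.6″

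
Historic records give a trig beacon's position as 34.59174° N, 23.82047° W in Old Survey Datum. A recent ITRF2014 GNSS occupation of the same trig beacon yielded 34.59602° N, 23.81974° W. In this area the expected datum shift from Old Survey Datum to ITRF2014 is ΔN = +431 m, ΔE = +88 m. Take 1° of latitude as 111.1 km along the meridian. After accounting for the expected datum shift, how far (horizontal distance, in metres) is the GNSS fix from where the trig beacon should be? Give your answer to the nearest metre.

49 m

Observed coordinate differences: Δφ = +0.00428°, Δλ = +0.00073°.
Converting to metres (1° lat = 111100 m, cos φ = 0.823218): observed ΔN = 475.5 m, observed ΔE = 66.8 m.
Subtracting the expected shift leaves a residual of 475.5 − (431) = 44.5 m north and 66.8 − (88) = -21.2 m east.
Residual distance = √(44.5² + (-21.2)²) = 49.3 m.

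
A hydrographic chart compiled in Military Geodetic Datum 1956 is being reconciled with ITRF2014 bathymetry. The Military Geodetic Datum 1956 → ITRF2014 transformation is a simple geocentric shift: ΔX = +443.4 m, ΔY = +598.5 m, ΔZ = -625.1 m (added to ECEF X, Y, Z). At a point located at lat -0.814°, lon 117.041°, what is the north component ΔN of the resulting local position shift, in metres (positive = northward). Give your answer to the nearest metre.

The local north axis is (−sin φ cos λ, −sin φ sin λ, cos φ), giving ΔN = -2.864 + 7.573 − 625.037 = -620.33 m.

ΔN = -620 m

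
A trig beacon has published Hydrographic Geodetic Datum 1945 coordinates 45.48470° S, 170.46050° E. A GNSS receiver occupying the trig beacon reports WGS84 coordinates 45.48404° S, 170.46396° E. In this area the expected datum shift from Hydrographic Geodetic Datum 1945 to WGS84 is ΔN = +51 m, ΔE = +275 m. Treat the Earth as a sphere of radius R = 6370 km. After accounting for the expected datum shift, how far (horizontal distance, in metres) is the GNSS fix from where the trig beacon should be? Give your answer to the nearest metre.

Observed coordinate differences: Δφ = +0.00066°, Δλ = +0.00346°.
Converting to metres (1° lat = 111177 m, cos φ = 0.701100): observed ΔN = 73.4 m, observed ΔE = 269.7 m.
Subtracting the expected shift leaves a residual of 73.4 − (51) = 22.4 m north and 269.7 − (275) = -5.3 m east.
Residual distance = √(22.4² + (-5.3)²) = 23.0 m.

23 m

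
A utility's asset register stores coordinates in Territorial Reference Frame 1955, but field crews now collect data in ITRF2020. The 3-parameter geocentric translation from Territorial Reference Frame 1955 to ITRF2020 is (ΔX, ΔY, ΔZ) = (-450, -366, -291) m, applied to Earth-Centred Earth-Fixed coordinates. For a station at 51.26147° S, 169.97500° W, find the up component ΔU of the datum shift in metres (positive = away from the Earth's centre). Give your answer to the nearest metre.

ΔU = 544 m

At φ = -51.26147°, λ = -169.97500°: sin φ = -0.780010, cos φ = 0.625767, sin λ = -0.174078, cos λ = -0.984732.
ΔU = cos φ cos λ·ΔX + cos φ sin λ·ΔY + sin φ·ΔZ = (0.625767)(-0.984732)(-450) + (0.625767)(-0.174078)(-366) + (-0.780010)(-291) = 544.15 m.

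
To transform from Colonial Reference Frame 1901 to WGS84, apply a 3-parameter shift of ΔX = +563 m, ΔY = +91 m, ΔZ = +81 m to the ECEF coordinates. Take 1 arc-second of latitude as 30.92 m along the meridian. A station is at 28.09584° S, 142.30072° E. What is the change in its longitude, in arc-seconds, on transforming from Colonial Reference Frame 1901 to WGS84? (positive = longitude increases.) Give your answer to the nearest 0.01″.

Δλ = -15.26″

sin φ = -0.470948, cos φ = 0.882161, sin λ = 0.611517, cos λ = -0.791231.
East component: ΔE = −sin λ·ΔX + cos λ·ΔY = −(0.611517)(563) + (-0.791231)(91) = -416.29 m.
1° of latitude spans 3600 × 30.92 = 111312 m; at latitude φ, 1° of longitude spans that × cos φ = 98195.1 m, so Δλ = -416.29 / 98195.1 × 3600 = -15.262″.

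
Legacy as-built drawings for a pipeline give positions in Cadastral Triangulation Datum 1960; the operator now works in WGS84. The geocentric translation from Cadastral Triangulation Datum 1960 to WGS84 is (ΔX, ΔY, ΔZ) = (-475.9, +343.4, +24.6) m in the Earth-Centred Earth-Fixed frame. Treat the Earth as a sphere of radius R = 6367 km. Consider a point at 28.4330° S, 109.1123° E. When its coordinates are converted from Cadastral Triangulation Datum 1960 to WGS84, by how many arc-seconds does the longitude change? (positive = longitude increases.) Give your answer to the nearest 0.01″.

Δλ = 12.42″

sin φ = -0.476131, cos φ = 0.879374, sin λ = 0.944879, cos λ = -0.327421.
East component: ΔE = −sin λ·ΔX + cos λ·ΔY = −(0.944879)(-475.9) + (-0.327421)(343.4) = 337.23 m.
1° of latitude spans πR/180 = 111125 m; at latitude φ, 1° of longitude spans that × cos φ = 97720.6 m, so Δλ = 337.23 / 97720.6 × 3600 = 12.424″.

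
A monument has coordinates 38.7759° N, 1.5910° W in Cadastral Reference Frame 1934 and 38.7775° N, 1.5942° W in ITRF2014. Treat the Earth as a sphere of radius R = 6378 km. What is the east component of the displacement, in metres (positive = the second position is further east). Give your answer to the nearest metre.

Δφ = 38.7775° − 38.7759° = +0.0016°; Δλ = -1.5942° − -1.5910° = -0.0032°.
1° along a meridian = πR/180 = 111317 m.
ΔN = Δφ × 111317 = 178.1 m; ΔE = Δλ × 111317 × cos(38.7759°) = -0.0032 × 111317 × 0.779601 = -277.7 m.

ΔE = -278 m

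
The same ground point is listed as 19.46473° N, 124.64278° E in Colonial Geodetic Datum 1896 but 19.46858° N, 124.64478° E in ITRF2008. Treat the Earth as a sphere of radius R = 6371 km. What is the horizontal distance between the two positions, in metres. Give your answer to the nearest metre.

Δφ = 19.46858° − 19.46473° = +0.00385°; Δλ = 124.64478° − 124.64278° = +0.00200°.
1° along a meridian = πR/180 = 111195 m.
ΔN = Δφ × 111195 = 428.1 m; ΔE = Δλ × 111195 × cos(19.46473°) = +0.00200 × 111195 × 0.942847 = 209.7 m.
Distance = √(ΔE² + ΔN²) = √(209.7² + 428.1²) = 476.7 m.

477 m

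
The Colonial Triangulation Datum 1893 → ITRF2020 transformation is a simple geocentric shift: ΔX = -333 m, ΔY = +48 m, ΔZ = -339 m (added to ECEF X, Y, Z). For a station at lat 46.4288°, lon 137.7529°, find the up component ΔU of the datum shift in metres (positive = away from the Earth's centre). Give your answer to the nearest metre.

ΔU = -53 m

The local up (radial) axis is (cos φ cos λ, cos φ sin λ, sin φ), giving ΔU = 169.904 + 22.244 − 245.612 = -53.46 m.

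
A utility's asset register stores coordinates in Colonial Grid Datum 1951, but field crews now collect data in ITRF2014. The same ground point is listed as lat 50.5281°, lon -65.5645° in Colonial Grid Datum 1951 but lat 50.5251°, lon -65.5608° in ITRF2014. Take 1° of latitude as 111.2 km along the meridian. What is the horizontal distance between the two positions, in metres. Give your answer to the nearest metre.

Δφ = 50.5251° − 50.5281° = -0.0030°; Δλ = -65.5608° − -65.5645° = +0.0037°.
ΔN = Δφ × 111200 = -333.6 m; ΔE = Δλ × 111200 × cos(50.5281°) = +0.0037 × 111200 × 0.635700 = 261.6 m.
Distance = √(ΔE² + ΔN²) = √(261.6² + (-333.6)²) = 423.9 m.

424 m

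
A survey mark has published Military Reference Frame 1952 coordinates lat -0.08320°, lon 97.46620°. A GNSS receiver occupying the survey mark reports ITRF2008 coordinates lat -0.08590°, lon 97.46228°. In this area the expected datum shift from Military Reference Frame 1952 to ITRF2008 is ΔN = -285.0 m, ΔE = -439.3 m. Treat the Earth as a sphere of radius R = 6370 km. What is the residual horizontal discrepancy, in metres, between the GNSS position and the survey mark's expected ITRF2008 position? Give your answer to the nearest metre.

Observed coordinate differences: Δφ = -0.00270°, Δλ = -0.00392°.
Converting to metres (1° lat = 111177 m, cos φ = 0.999999): observed ΔN = -300.2 m, observed ΔE = -435.8 m.
Subtracting the expected shift leaves a residual of -300.2 − (-285.0) = -15.2 m north and -435.8 − (-439.3) = 3.5 m east.
Residual distance = √((-15.2)² + 3.5²) = 15.6 m.

16 m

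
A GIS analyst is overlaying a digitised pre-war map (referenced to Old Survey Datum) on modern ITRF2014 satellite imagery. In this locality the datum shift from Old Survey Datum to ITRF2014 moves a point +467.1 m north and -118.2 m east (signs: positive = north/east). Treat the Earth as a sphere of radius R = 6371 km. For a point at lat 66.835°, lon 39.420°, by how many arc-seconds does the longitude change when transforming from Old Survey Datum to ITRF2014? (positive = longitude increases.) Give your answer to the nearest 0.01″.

Δλ = -9.73″

At latitude 66.835°, cos φ = 0.393380.
One radian of longitude at latitude φ spans R cos φ, so Δλ = ΔE / (R cos φ) = -118.2 / (6371000 × 0.393380) = -4.7163e-05 rad = -9.728″.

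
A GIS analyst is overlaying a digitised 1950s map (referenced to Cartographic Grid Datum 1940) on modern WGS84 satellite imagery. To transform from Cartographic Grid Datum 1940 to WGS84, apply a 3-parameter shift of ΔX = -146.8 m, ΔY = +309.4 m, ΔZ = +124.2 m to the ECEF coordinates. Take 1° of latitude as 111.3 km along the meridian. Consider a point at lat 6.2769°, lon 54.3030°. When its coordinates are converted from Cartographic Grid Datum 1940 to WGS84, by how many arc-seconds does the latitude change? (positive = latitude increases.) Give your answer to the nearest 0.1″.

Δφ = 3.4″

sin φ = 0.109334, cos φ = 0.994005, sin λ = 0.812114, cos λ = 0.583499.
North component: ΔN = −sin φ cos λ·ΔX − sin φ sin λ·ΔY + cos φ·ΔZ = −(0.109334)(0.583499)(-146.8) − (0.109334)(0.812114)(309.4) + (0.994005)(124.2) = 105.35 m.
1° of latitude spans 111300 m, so Δφ = 105.35 / 111300 × 3600 = 3.408″.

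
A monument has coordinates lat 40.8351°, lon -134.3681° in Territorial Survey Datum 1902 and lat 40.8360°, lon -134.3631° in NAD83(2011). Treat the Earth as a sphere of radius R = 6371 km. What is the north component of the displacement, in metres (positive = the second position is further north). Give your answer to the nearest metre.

ΔN = 100 m

Δφ = 40.8360° − 40.8351° = +0.0009°; Δλ = -134.3631° − -134.3681° = +0.0050°.
1° along a meridian = πR/180 = 111195 m.
ΔN = Δφ × 111195 = 100.1 m; ΔE = Δλ × 111195 × cos(40.8351°) = +0.0050 × 111195 × 0.756595 = 420.6 m.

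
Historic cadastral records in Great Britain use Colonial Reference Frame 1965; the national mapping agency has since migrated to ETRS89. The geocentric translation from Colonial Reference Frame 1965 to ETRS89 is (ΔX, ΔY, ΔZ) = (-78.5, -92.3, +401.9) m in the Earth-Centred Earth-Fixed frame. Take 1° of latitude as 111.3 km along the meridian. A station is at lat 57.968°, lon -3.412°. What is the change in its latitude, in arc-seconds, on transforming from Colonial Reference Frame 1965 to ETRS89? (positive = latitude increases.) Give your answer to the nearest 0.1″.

Δφ = 8.9″

sin φ = 0.847752, cos φ = 0.530393, sin λ = -0.059515, cos λ = 0.998227.
North component: ΔN = −sin φ cos λ·ΔX − sin φ sin λ·ΔY + cos φ·ΔZ = −(0.847752)(0.998227)(-78.5) − (0.847752)(-0.059515)(-92.3) + (0.530393)(401.9) = 274.94 m.
1° of latitude spans 111300 m, so Δφ = 274.94 / 111300 × 3600 = 8.893″.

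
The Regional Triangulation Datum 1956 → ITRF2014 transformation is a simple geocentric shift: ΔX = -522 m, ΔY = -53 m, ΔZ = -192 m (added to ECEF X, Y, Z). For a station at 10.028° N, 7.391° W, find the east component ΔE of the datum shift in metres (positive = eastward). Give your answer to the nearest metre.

The local east axis at (φ, λ) is (−sin λ, cos λ, 0), so ΔE = −sin(-7.391°)·(-522) + cos(-7.391°)·(-53) = -119.71 m.

ΔE = -120 m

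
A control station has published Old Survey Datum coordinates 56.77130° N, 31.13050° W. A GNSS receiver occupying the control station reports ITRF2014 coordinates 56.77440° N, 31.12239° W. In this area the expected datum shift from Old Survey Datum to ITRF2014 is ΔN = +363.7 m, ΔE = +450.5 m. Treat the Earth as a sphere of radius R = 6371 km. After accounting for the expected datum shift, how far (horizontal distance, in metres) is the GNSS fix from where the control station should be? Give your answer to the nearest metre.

48 m

Observed coordinate differences: Δφ = +0.00310°, Δλ = +0.00811°.
Converting to metres (1° lat = 111195 m, cos φ = 0.547982): observed ΔN = 344.7 m, observed ΔE = 494.2 m.
Subtracting the expected shift leaves a residual of 344.7 − (363.7) = -19.0 m north and 494.2 − (450.5) = 43.7 m east.
Residual distance = √((-19.0)² + 43.7²) = 47.6 m.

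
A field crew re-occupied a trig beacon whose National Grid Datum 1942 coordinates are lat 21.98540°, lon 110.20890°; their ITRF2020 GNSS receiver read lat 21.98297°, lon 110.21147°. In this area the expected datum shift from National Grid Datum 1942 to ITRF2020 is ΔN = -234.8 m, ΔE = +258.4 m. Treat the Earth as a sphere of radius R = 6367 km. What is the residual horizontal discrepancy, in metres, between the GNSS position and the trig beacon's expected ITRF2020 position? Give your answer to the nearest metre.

Observed coordinate differences: Δφ = -0.00243°, Δλ = +0.00257°.
Converting to metres (1° lat = 111125 m, cos φ = 0.927279): observed ΔN = -270.0 m, observed ΔE = 264.8 m.
Subtracting the expected shift leaves a residual of -270.0 − (-234.8) = -35.2 m north and 264.8 − (258.4) = 6.4 m east.
Residual distance = √((-35.2)² + 6.4²) = 35.8 m.

36 m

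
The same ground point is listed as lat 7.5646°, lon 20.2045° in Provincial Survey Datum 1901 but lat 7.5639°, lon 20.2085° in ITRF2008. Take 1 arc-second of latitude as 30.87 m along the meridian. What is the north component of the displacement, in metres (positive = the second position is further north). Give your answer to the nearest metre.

Δφ = 7.5639° − 7.5646° = -0.0007°; Δλ = 20.2085° − 20.2045° = +0.0040°.
1° of latitude = 3600 × 30.87 = 111132 m.
ΔN = Δφ × 111132 = -77.8 m; ΔE = Δλ × 111132 × cos(7.5646°) = +0.0040 × 111132 × 0.991297 = 440.7 m.

ΔN = -78 m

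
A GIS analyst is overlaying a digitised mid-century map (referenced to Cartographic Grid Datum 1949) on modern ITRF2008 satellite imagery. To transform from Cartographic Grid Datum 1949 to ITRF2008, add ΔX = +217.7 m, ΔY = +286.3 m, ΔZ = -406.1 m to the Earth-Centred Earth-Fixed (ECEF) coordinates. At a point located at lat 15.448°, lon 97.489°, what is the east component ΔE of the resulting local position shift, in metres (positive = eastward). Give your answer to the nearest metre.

ΔE = -253 m

The local east axis at (φ, λ) is (−sin λ, cos λ, 0), so ΔE = −sin(97.489°)·217.7 + cos(97.489°)·286.3 = -253.16 m.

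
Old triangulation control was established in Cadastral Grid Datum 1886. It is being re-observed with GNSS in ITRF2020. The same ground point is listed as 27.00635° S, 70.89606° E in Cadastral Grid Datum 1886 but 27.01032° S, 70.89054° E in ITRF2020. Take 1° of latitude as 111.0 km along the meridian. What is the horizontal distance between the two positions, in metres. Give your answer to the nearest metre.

702 m

Δφ = -27.01032° − -27.00635° = -0.00397°; Δλ = 70.89054° − 70.89606° = -0.00552°.
ΔN = Δφ × 111000 = -440.7 m; ΔE = Δλ × 111000 × cos(-27.00635°) = -0.00552 × 111000 × 0.890956 = -545.9 m.
Distance = √(ΔE² + ΔN²) = √((-545.9)² + (-440.7)²) = 701.6 m.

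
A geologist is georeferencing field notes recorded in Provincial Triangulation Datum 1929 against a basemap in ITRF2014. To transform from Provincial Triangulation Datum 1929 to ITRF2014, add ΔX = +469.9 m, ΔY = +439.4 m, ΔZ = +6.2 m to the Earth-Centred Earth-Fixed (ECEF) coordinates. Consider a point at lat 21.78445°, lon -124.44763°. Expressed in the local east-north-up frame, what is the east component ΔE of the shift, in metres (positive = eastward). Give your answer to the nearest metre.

The local east axis at (φ, λ) is (−sin λ, cos λ, 0), so ΔE = −sin(-124.44763°)·469.9 + cos(-124.44763°)·439.4 = 138.95 m.

ΔE = 139 m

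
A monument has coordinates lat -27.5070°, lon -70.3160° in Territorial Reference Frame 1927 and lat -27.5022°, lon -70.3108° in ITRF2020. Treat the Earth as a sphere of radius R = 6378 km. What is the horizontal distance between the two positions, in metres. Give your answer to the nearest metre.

741 m

Δφ = -27.5022° − -27.5070° = +0.0048°; Δλ = -70.3108° − -70.3160° = +0.0052°.
1° along a meridian = πR/180 = 111317 m.
ΔN = Δφ × 111317 = 534.3 m; ΔE = Δλ × 111317 × cos(-27.5070°) = +0.0052 × 111317 × 0.886954 = 513.4 m.
Distance = √(ΔE² + ΔN²) = √(513.4² + 534.3²) = 741.0 m.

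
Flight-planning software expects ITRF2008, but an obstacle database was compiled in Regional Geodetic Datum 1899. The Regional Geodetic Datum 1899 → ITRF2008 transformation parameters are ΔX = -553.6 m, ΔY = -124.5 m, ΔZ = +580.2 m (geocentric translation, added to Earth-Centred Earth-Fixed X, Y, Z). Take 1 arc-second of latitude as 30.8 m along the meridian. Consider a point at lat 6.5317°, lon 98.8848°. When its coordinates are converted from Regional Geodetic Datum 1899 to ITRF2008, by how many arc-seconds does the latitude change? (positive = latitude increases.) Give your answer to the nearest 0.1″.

sin φ = 0.113753, cos φ = 0.993509, sin λ = 0.988001, cos λ = -0.154448.
North component: ΔN = −sin φ cos λ·ΔX − sin φ sin λ·ΔY + cos φ·ΔZ = −(0.113753)(-0.154448)(-553.6) − (0.113753)(0.988001)(-124.5) + (0.993509)(580.2) = 580.70 m.
1° of latitude spans 3600 × 30.80 = 110880 m, so Δφ = 580.70 / 110880 × 3600 = 18.854″.

Δφ = 18.9″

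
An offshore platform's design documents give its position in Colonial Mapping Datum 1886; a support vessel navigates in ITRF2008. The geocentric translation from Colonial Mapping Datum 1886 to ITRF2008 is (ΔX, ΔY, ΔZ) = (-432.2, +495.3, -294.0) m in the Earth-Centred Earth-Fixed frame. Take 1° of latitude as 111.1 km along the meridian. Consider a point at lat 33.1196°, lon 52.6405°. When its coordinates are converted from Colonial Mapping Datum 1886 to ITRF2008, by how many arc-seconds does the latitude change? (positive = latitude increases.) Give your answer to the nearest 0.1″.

Δφ = -10.3″

sin φ = 0.546388, cos φ = 0.837532, sin λ = 0.794844, cos λ = 0.606814.
North component: ΔN = −sin φ cos λ·ΔX − sin φ sin λ·ΔY + cos φ·ΔZ = −(0.546388)(0.606814)(-432.2) − (0.546388)(0.794844)(495.3) + (0.837532)(-294.0) = -318.04 m.
1° of latitude spans 111100 m, so Δφ = -318.04 / 111100 × 3600 = -10.306″.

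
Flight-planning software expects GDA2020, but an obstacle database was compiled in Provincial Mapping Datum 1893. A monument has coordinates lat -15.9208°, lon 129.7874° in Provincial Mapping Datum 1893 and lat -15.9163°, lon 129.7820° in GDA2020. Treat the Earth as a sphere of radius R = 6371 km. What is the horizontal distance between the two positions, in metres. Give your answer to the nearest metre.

Δφ = -15.9163° − -15.9208° = +0.0045°; Δλ = 129.7820° − 129.7874° = -0.0054°.
1° along a meridian = πR/180 = 111195 m.
ΔN = Δφ × 111195 = 500.4 m; ΔE = Δλ × 111195 × cos(-15.9208°) = -0.0054 × 111195 × 0.961642 = -577.4 m.
Distance = √(ΔE² + ΔN²) = √((-577.4)² + 500.4²) = 764.1 m.

764 m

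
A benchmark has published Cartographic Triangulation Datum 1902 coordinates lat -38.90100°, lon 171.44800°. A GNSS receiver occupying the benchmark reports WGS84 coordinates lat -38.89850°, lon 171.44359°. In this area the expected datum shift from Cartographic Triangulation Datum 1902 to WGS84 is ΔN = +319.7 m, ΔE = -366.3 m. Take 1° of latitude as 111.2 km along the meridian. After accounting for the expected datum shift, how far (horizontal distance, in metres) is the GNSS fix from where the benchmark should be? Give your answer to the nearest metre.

44 m

Observed coordinate differences: Δφ = +0.00250°, Δλ = -0.00441°.
Converting to metres (1° lat = 111200 m, cos φ = 0.778232): observed ΔN = 278.0 m, observed ΔE = -381.6 m.
Subtracting the expected shift leaves a residual of 278.0 − (319.7) = -41.7 m north and -381.6 − (-366.3) = -15.3 m east.
Residual distance = √((-41.7)² + (-15.3)²) = 44.4 m.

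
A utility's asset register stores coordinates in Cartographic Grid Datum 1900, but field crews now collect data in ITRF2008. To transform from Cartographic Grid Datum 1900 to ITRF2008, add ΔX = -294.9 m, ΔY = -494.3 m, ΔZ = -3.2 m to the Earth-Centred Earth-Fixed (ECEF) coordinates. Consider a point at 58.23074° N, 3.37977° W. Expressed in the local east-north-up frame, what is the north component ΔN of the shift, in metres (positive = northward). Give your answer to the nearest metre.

At φ = 58.23074°, λ = -3.37977°: sin φ = 0.850175, cos φ = 0.526500, sin λ = -0.058954, cos λ = 0.998261.
ΔN = −sin φ cos λ·ΔX − sin φ sin λ·ΔY + cos φ·ΔZ = −(0.850175)(0.998261)(-294.9) − (0.850175)(-0.058954)(-494.3) + (0.526500)(-3.2) = 223.82 m.

ΔN = 224 m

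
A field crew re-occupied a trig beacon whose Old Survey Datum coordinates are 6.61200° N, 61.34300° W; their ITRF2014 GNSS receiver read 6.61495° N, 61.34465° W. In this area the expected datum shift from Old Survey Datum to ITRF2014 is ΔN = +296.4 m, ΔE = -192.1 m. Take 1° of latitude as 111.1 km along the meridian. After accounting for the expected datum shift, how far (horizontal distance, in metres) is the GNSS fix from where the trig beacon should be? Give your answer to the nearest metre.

33 m

Observed coordinate differences: Δφ = +0.00295°, Δλ = -0.00165°.
Converting to metres (1° lat = 111100 m, cos φ = 0.993349): observed ΔN = 327.7 m, observed ΔE = -182.1 m.
Subtracting the expected shift leaves a residual of 327.7 − (296.4) = 31.3 m north and -182.1 − (-192.1) = 10.0 m east.
Residual distance = √(31.3² + 10.0²) = 32.9 m.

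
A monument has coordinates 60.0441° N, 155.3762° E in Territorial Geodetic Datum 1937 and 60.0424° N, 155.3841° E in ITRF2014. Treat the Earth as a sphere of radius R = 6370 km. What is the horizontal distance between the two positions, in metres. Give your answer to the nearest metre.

Δφ = 60.0424° − 60.0441° = -0.0017°; Δλ = 155.3841° − 155.3762° = +0.0079°.
1° along a meridian = πR/180 = 111177 m.
ΔN = Δφ × 111177 = -189.0 m; ΔE = Δλ × 111177 × cos(60.0441°) = +0.0079 × 111177 × 0.499333 = 438.6 m.
Distance = √(ΔE² + ΔN²) = √(438.6² + (-189.0)²) = 477.6 m.

478 m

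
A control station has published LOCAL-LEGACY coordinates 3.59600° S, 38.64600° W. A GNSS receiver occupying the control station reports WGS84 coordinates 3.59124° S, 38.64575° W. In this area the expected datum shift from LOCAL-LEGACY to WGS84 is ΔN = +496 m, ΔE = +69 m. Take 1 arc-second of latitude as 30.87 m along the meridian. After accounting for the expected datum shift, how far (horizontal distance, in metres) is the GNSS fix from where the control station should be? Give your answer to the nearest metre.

Observed coordinate differences: Δφ = +0.00476°, Δλ = +0.00025°.
Converting to metres (1° lat = 111132 m, cos φ = 0.998031): observed ΔN = 529.0 m, observed ΔE = 27.7 m.
Subtracting the expected shift leaves a residual of 529.0 − (496) = 33.0 m north and 27.7 − (69) = -41.3 m east.
Residual distance = √(33.0² + (-41.3)²) = 52.8 m.

53 m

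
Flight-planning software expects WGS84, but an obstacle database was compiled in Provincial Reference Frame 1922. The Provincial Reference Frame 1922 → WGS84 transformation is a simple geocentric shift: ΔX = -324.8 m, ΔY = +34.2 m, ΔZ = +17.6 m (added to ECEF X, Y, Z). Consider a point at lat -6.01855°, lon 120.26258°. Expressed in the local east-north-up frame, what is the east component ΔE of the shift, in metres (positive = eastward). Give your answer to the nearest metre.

The local east axis at (φ, λ) is (−sin λ, cos λ, 0), so ΔE = −sin(120.26258°)·(-324.8) + cos(120.26258°)·34.2 = 263.30 m.

ΔE = 263 m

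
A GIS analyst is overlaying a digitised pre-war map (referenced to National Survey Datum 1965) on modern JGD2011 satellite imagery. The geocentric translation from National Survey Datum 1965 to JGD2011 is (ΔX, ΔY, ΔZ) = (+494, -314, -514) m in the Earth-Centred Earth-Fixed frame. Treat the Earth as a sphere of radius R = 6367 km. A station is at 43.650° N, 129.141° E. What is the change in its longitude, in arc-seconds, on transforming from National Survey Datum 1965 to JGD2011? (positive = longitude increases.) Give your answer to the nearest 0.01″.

sin φ = 0.690251, cos φ = 0.723570, sin λ = 0.775595, cos λ = -0.631231.
East component: ΔE = −sin λ·ΔX + cos λ·ΔY = −(0.775595)(494) + (-0.631231)(-314) = -184.94 m.
1° of latitude spans πR/180 = 111125 m; at latitude φ, 1° of longitude spans that × cos φ = 80406.8 m, so Δλ = -184.94 / 80406.8 × 3600 = -8.280″.

Δλ = -8.28″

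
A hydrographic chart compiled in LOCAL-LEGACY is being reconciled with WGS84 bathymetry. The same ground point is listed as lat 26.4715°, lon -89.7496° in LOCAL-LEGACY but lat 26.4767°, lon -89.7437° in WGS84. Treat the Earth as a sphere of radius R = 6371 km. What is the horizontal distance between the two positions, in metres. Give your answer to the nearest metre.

Δφ = 26.4767° − 26.4715° = +0.0052°; Δλ = -89.7437° − -89.7496° = +0.0059°.
1° along a meridian = πR/180 = 111195 m.
ΔN = Δφ × 111195 = 578.2 m; ΔE = Δλ × 111195 × cos(26.4715°) = +0.0059 × 111195 × 0.895156 = 587.3 m.
Distance = √(ΔE² + ΔN²) = √(587.3² + 578.2²) = 824.1 m.

824 m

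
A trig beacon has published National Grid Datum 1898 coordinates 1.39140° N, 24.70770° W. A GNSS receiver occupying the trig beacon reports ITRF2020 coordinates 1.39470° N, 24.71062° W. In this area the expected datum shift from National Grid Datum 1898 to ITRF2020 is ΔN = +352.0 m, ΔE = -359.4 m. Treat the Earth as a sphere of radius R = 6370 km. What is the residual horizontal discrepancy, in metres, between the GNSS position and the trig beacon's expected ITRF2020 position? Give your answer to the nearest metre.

Observed coordinate differences: Δφ = +0.00330°, Δλ = -0.00292°.
Converting to metres (1° lat = 111177 m, cos φ = 0.999705): observed ΔN = 366.9 m, observed ΔE = -324.5 m.
Subtracting the expected shift leaves a residual of 366.9 − (352.0) = 14.9 m north and -324.5 − (-359.4) = 34.9 m east.
Residual distance = √(14.9² + 34.9²) = 37.9 m.

38 m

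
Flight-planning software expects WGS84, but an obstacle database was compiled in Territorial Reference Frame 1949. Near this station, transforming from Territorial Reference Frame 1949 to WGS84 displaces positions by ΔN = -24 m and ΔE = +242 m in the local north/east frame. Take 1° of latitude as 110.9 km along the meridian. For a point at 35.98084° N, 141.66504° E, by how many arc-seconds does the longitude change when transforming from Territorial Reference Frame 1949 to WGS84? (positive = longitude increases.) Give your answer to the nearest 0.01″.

At latitude 35.98084°, cos φ = 0.809214.
1° of longitude at this latitude = 110.9 × cos φ = 89.74 km, so Δλ = 242.0 / 89741.8 = 0.0026966° = 9.708″.

Δλ = 9.71″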